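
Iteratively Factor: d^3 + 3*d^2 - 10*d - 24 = (d + 2)*(d^2 + d - 12) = (d + 2)*(d + 4)*(d - 3)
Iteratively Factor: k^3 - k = (k - 1)*(k^2 + k) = k*(k - 1)*(k + 1)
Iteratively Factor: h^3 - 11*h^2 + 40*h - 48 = (h - 4)*(h^2 - 7*h + 12) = (h - 4)*(h - 3)*(h - 4)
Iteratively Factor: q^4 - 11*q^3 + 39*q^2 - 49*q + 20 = (q - 4)*(q^3 - 7*q^2 + 11*q - 5) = (q - 4)*(q - 1)*(q^2 - 6*q + 5) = (q - 4)*(q - 1)^2*(q - 5)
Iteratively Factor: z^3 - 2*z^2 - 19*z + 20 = (z - 5)*(z^2 + 3*z - 4) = (z - 5)*(z - 1)*(z + 4)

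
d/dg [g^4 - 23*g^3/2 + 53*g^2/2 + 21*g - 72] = 4*g^3 - 69*g^2/2 + 53*g + 21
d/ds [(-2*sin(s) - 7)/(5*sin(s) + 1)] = 33*cos(s)/(5*sin(s) + 1)^2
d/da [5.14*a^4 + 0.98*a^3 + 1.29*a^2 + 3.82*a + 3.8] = 20.56*a^3 + 2.94*a^2 + 2.58*a + 3.82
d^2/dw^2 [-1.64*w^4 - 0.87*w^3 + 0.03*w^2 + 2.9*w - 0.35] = -19.68*w^2 - 5.22*w + 0.06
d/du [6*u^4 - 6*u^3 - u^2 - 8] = 2*u*(12*u^2 - 9*u - 1)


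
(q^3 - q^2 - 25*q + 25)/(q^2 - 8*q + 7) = (q^2 - 25)/(q - 7)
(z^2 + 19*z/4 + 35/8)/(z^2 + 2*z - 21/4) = (4*z + 5)/(2*(2*z - 3))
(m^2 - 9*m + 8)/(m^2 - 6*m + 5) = (m - 8)/(m - 5)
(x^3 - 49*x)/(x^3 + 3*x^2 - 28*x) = (x - 7)/(x - 4)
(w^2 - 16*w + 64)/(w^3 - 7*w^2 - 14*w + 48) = (w - 8)/(w^2 + w - 6)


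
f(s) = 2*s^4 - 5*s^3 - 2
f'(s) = 8*s^3 - 15*s^2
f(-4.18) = 973.74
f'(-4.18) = -846.36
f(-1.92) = 60.57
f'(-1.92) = -111.92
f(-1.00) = 5.00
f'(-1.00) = -23.00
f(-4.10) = 907.76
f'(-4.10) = -803.52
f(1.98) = -10.07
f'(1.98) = 3.29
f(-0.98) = 4.55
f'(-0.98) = -21.94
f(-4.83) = 1649.87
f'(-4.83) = -1251.36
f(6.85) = 2794.35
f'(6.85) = 1867.52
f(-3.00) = 295.00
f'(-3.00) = -351.00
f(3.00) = 25.00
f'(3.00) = 81.00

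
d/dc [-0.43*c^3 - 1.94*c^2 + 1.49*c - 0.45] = -1.29*c^2 - 3.88*c + 1.49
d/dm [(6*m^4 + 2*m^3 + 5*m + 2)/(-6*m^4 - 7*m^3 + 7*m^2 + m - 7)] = (-30*m^6 + 84*m^5 + 122*m^4 - 46*m^3 - 35*m^2 - 28*m - 37)/(36*m^8 + 84*m^7 - 35*m^6 - 110*m^5 + 119*m^4 + 112*m^3 - 97*m^2 - 14*m + 49)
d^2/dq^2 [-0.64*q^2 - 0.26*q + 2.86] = -1.28000000000000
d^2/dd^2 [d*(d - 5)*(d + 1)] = 6*d - 8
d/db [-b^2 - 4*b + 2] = -2*b - 4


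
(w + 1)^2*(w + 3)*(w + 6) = w^4 + 11*w^3 + 37*w^2 + 45*w + 18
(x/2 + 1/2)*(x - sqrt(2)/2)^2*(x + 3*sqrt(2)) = x^4/2 + x^3/2 + sqrt(2)*x^3 - 11*x^2/4 + sqrt(2)*x^2 - 11*x/4 + 3*sqrt(2)*x/4 + 3*sqrt(2)/4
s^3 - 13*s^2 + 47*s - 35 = (s - 7)*(s - 5)*(s - 1)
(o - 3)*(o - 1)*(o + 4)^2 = o^4 + 4*o^3 - 13*o^2 - 40*o + 48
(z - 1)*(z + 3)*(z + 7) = z^3 + 9*z^2 + 11*z - 21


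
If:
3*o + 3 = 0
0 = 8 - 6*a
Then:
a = 4/3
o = -1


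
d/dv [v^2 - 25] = 2*v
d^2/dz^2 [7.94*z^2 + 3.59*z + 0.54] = 15.8800000000000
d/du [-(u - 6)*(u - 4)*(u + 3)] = -3*u^2 + 14*u + 6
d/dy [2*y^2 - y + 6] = 4*y - 1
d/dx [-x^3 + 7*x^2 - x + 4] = -3*x^2 + 14*x - 1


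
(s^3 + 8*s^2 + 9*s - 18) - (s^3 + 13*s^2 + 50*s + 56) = -5*s^2 - 41*s - 74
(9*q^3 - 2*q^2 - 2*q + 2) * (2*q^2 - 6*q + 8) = 18*q^5 - 58*q^4 + 80*q^3 - 28*q + 16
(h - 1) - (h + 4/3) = -7/3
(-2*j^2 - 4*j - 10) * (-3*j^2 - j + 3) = 6*j^4 + 14*j^3 + 28*j^2 - 2*j - 30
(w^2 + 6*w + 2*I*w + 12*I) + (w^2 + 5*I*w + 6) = 2*w^2 + 6*w + 7*I*w + 6 + 12*I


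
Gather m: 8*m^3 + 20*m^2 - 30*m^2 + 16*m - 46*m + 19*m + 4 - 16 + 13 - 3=8*m^3 - 10*m^2 - 11*m - 2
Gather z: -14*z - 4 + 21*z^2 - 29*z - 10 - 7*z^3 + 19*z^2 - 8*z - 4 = -7*z^3 + 40*z^2 - 51*z - 18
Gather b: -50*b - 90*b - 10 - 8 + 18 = -140*b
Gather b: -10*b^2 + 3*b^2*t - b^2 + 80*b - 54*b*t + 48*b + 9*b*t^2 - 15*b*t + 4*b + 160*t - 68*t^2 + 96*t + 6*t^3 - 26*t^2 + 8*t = b^2*(3*t - 11) + b*(9*t^2 - 69*t + 132) + 6*t^3 - 94*t^2 + 264*t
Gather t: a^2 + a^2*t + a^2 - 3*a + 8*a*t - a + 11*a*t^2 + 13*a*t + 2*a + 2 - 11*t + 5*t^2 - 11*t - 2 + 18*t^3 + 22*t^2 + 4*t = 2*a^2 - 2*a + 18*t^3 + t^2*(11*a + 27) + t*(a^2 + 21*a - 18)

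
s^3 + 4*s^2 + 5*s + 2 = (s + 1)^2*(s + 2)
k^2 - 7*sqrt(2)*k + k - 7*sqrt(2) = (k + 1)*(k - 7*sqrt(2))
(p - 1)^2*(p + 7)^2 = p^4 + 12*p^3 + 22*p^2 - 84*p + 49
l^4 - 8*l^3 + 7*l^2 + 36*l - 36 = (l - 6)*(l - 3)*(l - 1)*(l + 2)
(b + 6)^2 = b^2 + 12*b + 36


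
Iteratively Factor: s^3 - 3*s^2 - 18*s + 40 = (s - 2)*(s^2 - s - 20) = (s - 5)*(s - 2)*(s + 4)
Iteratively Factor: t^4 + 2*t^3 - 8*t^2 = (t)*(t^3 + 2*t^2 - 8*t) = t*(t - 2)*(t^2 + 4*t) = t*(t - 2)*(t + 4)*(t)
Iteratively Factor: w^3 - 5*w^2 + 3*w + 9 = (w - 3)*(w^2 - 2*w - 3) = (w - 3)*(w + 1)*(w - 3)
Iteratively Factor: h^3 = (h)*(h^2) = h^2*(h)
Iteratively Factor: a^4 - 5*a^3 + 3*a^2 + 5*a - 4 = (a - 1)*(a^3 - 4*a^2 - a + 4) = (a - 1)^2*(a^2 - 3*a - 4) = (a - 4)*(a - 1)^2*(a + 1)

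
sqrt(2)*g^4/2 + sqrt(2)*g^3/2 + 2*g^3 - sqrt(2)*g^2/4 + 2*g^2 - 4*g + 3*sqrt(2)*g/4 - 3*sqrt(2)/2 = (g - 1)*(g + 2)*(g + 3*sqrt(2)/2)*(sqrt(2)*g/2 + 1/2)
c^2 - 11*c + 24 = (c - 8)*(c - 3)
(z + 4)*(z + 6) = z^2 + 10*z + 24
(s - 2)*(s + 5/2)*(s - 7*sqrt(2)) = s^3 - 7*sqrt(2)*s^2 + s^2/2 - 5*s - 7*sqrt(2)*s/2 + 35*sqrt(2)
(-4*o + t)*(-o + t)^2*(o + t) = -4*o^4 + 5*o^3*t + 3*o^2*t^2 - 5*o*t^3 + t^4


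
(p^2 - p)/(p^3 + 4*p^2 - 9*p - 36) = p*(p - 1)/(p^3 + 4*p^2 - 9*p - 36)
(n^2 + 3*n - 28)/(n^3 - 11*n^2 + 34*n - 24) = (n + 7)/(n^2 - 7*n + 6)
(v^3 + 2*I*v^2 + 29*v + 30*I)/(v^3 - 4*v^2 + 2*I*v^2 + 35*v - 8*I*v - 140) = (v^2 + 7*I*v - 6)/(v^2 + v*(-4 + 7*I) - 28*I)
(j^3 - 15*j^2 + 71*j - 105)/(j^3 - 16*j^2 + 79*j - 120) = (j - 7)/(j - 8)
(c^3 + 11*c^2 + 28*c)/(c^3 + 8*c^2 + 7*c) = (c + 4)/(c + 1)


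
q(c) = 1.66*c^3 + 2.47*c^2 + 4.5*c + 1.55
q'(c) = 4.98*c^2 + 4.94*c + 4.5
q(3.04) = 84.69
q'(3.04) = 65.54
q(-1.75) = -7.66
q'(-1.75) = 11.11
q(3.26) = 99.98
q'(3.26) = 73.53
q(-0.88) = -1.63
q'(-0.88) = 4.01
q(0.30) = 3.17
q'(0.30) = 6.43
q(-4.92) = -158.50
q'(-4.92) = 100.74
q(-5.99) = -293.55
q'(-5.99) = 153.59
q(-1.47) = -5.00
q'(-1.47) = 8.00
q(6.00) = 476.03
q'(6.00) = 213.42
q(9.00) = 1452.26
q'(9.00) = 452.34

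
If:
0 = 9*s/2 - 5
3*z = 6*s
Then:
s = 10/9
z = 20/9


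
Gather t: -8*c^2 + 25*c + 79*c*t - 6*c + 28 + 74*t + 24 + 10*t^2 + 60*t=-8*c^2 + 19*c + 10*t^2 + t*(79*c + 134) + 52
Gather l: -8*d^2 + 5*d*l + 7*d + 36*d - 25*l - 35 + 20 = -8*d^2 + 43*d + l*(5*d - 25) - 15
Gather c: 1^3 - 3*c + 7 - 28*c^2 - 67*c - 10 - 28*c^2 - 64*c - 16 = -56*c^2 - 134*c - 18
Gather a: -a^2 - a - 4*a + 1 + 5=-a^2 - 5*a + 6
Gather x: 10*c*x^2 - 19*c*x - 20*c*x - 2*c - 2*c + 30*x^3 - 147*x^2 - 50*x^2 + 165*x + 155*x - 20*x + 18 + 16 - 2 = -4*c + 30*x^3 + x^2*(10*c - 197) + x*(300 - 39*c) + 32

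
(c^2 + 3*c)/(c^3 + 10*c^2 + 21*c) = 1/(c + 7)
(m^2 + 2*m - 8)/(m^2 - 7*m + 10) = (m + 4)/(m - 5)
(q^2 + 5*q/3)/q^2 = (q + 5/3)/q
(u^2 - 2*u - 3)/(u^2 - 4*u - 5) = (u - 3)/(u - 5)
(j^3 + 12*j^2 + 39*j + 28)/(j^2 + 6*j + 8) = (j^2 + 8*j + 7)/(j + 2)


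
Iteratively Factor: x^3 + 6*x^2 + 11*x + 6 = (x + 2)*(x^2 + 4*x + 3) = (x + 2)*(x + 3)*(x + 1)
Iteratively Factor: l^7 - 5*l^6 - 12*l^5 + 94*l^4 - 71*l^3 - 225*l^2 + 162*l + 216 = (l + 1)*(l^6 - 6*l^5 - 6*l^4 + 100*l^3 - 171*l^2 - 54*l + 216) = (l + 1)^2*(l^5 - 7*l^4 + l^3 + 99*l^2 - 270*l + 216) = (l - 2)*(l + 1)^2*(l^4 - 5*l^3 - 9*l^2 + 81*l - 108) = (l - 3)*(l - 2)*(l + 1)^2*(l^3 - 2*l^2 - 15*l + 36) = (l - 3)^2*(l - 2)*(l + 1)^2*(l^2 + l - 12) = (l - 3)^3*(l - 2)*(l + 1)^2*(l + 4)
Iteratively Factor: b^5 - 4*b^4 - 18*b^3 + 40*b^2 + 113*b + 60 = (b - 4)*(b^4 - 18*b^2 - 32*b - 15) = (b - 4)*(b + 3)*(b^3 - 3*b^2 - 9*b - 5) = (b - 5)*(b - 4)*(b + 3)*(b^2 + 2*b + 1) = (b - 5)*(b - 4)*(b + 1)*(b + 3)*(b + 1)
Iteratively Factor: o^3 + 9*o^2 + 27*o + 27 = (o + 3)*(o^2 + 6*o + 9) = (o + 3)^2*(o + 3)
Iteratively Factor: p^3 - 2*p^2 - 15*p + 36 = (p + 4)*(p^2 - 6*p + 9) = (p - 3)*(p + 4)*(p - 3)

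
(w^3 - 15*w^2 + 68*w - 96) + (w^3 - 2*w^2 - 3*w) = 2*w^3 - 17*w^2 + 65*w - 96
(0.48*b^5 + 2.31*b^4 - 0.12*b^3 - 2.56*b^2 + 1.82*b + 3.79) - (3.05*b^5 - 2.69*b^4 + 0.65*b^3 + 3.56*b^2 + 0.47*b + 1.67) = -2.57*b^5 + 5.0*b^4 - 0.77*b^3 - 6.12*b^2 + 1.35*b + 2.12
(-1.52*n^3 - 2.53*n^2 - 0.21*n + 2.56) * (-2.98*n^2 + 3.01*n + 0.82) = 4.5296*n^5 + 2.9642*n^4 - 8.2359*n^3 - 10.3355*n^2 + 7.5334*n + 2.0992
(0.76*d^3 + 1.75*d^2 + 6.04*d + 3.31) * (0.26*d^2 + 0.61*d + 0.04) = 0.1976*d^5 + 0.9186*d^4 + 2.6683*d^3 + 4.615*d^2 + 2.2607*d + 0.1324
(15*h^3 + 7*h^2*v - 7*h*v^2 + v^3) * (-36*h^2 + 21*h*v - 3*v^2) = -540*h^5 + 63*h^4*v + 354*h^3*v^2 - 204*h^2*v^3 + 42*h*v^4 - 3*v^5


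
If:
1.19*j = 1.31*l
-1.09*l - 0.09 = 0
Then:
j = -0.09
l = -0.08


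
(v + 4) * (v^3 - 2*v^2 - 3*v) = v^4 + 2*v^3 - 11*v^2 - 12*v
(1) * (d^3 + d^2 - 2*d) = d^3 + d^2 - 2*d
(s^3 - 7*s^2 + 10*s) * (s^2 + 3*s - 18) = s^5 - 4*s^4 - 29*s^3 + 156*s^2 - 180*s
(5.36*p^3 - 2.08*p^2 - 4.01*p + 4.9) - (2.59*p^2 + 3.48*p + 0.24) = 5.36*p^3 - 4.67*p^2 - 7.49*p + 4.66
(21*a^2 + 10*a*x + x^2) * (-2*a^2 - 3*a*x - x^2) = -42*a^4 - 83*a^3*x - 53*a^2*x^2 - 13*a*x^3 - x^4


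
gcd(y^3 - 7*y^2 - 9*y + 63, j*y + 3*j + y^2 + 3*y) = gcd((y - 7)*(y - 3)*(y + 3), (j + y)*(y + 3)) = y + 3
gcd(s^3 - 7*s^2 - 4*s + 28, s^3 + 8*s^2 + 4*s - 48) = s - 2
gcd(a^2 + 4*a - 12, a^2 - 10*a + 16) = a - 2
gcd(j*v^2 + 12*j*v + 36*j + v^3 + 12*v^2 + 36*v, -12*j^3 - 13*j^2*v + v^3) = j + v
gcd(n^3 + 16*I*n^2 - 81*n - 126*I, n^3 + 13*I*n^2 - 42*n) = n^2 + 13*I*n - 42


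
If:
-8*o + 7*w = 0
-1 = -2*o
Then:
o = 1/2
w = 4/7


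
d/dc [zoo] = 0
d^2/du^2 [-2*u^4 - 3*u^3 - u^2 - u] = -24*u^2 - 18*u - 2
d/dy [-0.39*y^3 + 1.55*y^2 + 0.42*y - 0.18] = -1.17*y^2 + 3.1*y + 0.42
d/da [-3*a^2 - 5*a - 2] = -6*a - 5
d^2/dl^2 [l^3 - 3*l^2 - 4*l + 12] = 6*l - 6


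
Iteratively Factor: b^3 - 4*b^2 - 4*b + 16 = (b - 4)*(b^2 - 4) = (b - 4)*(b + 2)*(b - 2)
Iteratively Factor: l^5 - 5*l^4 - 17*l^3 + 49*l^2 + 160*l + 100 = (l - 5)*(l^4 - 17*l^2 - 36*l - 20) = (l - 5)^2*(l^3 + 5*l^2 + 8*l + 4) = (l - 5)^2*(l + 2)*(l^2 + 3*l + 2) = (l - 5)^2*(l + 2)^2*(l + 1)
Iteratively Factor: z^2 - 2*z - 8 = (z + 2)*(z - 4)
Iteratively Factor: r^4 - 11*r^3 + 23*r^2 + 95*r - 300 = (r - 4)*(r^3 - 7*r^2 - 5*r + 75) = (r - 5)*(r - 4)*(r^2 - 2*r - 15) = (r - 5)*(r - 4)*(r + 3)*(r - 5)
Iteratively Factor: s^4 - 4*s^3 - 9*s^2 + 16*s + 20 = (s + 2)*(s^3 - 6*s^2 + 3*s + 10) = (s - 2)*(s + 2)*(s^2 - 4*s - 5) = (s - 5)*(s - 2)*(s + 2)*(s + 1)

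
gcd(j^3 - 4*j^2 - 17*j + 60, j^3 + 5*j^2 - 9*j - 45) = j - 3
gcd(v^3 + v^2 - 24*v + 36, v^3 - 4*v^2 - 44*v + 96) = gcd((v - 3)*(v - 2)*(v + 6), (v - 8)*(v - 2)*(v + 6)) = v^2 + 4*v - 12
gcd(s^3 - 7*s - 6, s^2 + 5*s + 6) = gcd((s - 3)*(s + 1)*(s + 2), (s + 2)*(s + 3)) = s + 2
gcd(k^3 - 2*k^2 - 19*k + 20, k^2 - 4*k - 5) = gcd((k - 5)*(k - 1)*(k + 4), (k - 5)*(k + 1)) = k - 5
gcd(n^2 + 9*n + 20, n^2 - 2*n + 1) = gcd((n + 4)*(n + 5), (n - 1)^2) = 1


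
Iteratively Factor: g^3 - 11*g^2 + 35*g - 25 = (g - 1)*(g^2 - 10*g + 25) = (g - 5)*(g - 1)*(g - 5)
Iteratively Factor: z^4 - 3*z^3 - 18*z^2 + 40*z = (z)*(z^3 - 3*z^2 - 18*z + 40) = z*(z - 5)*(z^2 + 2*z - 8) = z*(z - 5)*(z + 4)*(z - 2)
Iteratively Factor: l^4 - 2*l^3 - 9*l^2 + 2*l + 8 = (l - 4)*(l^3 + 2*l^2 - l - 2) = (l - 4)*(l + 2)*(l^2 - 1) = (l - 4)*(l - 1)*(l + 2)*(l + 1)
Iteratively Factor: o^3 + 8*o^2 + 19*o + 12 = (o + 4)*(o^2 + 4*o + 3) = (o + 1)*(o + 4)*(o + 3)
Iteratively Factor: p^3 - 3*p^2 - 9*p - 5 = (p - 5)*(p^2 + 2*p + 1) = (p - 5)*(p + 1)*(p + 1)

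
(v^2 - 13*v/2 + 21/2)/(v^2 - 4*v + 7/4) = 2*(v - 3)/(2*v - 1)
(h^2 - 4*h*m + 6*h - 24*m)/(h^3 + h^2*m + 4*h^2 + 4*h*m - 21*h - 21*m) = (h^2 - 4*h*m + 6*h - 24*m)/(h^3 + h^2*m + 4*h^2 + 4*h*m - 21*h - 21*m)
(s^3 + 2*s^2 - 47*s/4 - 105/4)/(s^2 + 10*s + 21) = (s^2 - s - 35/4)/(s + 7)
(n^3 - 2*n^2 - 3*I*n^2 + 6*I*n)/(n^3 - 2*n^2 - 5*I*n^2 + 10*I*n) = (n - 3*I)/(n - 5*I)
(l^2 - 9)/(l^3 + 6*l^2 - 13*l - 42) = (l + 3)/(l^2 + 9*l + 14)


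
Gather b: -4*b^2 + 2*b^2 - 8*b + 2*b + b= -2*b^2 - 5*b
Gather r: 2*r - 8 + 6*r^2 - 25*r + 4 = 6*r^2 - 23*r - 4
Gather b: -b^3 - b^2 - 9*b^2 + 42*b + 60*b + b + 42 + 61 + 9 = -b^3 - 10*b^2 + 103*b + 112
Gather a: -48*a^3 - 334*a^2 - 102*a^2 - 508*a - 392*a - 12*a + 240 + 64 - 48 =-48*a^3 - 436*a^2 - 912*a + 256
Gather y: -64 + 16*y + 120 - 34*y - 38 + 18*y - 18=0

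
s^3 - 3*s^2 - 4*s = s*(s - 4)*(s + 1)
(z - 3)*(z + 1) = z^2 - 2*z - 3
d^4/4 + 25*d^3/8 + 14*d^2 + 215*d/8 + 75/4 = (d/4 + 1/2)*(d + 5/2)*(d + 3)*(d + 5)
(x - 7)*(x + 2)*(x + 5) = x^3 - 39*x - 70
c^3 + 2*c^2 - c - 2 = (c - 1)*(c + 1)*(c + 2)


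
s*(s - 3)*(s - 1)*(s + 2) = s^4 - 2*s^3 - 5*s^2 + 6*s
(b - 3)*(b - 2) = b^2 - 5*b + 6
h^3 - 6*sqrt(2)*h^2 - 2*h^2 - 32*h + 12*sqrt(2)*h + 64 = (h - 2)*(h - 8*sqrt(2))*(h + 2*sqrt(2))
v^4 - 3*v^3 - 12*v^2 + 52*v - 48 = (v - 3)*(v - 2)^2*(v + 4)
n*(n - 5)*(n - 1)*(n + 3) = n^4 - 3*n^3 - 13*n^2 + 15*n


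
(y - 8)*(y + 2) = y^2 - 6*y - 16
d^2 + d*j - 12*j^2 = (d - 3*j)*(d + 4*j)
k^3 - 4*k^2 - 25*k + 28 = (k - 7)*(k - 1)*(k + 4)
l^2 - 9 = (l - 3)*(l + 3)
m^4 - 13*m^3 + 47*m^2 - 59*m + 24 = (m - 8)*(m - 3)*(m - 1)^2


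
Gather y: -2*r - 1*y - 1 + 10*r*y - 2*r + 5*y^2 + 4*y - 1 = -4*r + 5*y^2 + y*(10*r + 3) - 2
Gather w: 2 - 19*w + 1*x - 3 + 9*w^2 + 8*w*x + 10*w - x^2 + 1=9*w^2 + w*(8*x - 9) - x^2 + x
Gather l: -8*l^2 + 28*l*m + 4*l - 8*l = -8*l^2 + l*(28*m - 4)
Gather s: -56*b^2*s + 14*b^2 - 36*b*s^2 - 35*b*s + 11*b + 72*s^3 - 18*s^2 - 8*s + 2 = 14*b^2 + 11*b + 72*s^3 + s^2*(-36*b - 18) + s*(-56*b^2 - 35*b - 8) + 2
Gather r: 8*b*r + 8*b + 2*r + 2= 8*b + r*(8*b + 2) + 2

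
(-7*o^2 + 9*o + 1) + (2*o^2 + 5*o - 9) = -5*o^2 + 14*o - 8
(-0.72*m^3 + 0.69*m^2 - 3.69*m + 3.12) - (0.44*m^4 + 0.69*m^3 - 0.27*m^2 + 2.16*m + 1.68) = -0.44*m^4 - 1.41*m^3 + 0.96*m^2 - 5.85*m + 1.44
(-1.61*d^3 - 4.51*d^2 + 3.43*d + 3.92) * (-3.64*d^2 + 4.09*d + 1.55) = 5.8604*d^5 + 9.8315*d^4 - 33.4266*d^3 - 7.2306*d^2 + 21.3493*d + 6.076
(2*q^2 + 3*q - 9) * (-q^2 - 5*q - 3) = -2*q^4 - 13*q^3 - 12*q^2 + 36*q + 27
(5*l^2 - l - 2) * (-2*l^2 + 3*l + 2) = -10*l^4 + 17*l^3 + 11*l^2 - 8*l - 4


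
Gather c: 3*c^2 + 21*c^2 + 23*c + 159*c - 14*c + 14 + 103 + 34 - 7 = 24*c^2 + 168*c + 144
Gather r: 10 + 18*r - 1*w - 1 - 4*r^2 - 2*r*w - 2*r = -4*r^2 + r*(16 - 2*w) - w + 9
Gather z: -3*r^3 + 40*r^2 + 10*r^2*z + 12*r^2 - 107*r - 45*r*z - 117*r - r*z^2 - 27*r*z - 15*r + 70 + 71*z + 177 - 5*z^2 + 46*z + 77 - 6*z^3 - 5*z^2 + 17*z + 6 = -3*r^3 + 52*r^2 - 239*r - 6*z^3 + z^2*(-r - 10) + z*(10*r^2 - 72*r + 134) + 330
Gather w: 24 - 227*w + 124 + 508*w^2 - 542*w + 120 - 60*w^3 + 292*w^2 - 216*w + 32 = -60*w^3 + 800*w^2 - 985*w + 300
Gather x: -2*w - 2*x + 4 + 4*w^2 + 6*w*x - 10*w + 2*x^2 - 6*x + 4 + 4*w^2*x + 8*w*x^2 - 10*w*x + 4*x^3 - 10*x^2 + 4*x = 4*w^2 - 12*w + 4*x^3 + x^2*(8*w - 8) + x*(4*w^2 - 4*w - 4) + 8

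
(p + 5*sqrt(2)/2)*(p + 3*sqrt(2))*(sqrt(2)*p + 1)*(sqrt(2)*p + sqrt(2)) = 2*p^4 + 2*p^3 + 12*sqrt(2)*p^3 + 12*sqrt(2)*p^2 + 41*p^2 + 15*sqrt(2)*p + 41*p + 15*sqrt(2)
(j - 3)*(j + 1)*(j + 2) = j^3 - 7*j - 6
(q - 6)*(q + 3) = q^2 - 3*q - 18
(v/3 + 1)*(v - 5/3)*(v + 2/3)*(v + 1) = v^4/3 + v^3 - 19*v^2/27 - 67*v/27 - 10/9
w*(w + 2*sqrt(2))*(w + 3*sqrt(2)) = w^3 + 5*sqrt(2)*w^2 + 12*w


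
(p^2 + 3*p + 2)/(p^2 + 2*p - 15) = (p^2 + 3*p + 2)/(p^2 + 2*p - 15)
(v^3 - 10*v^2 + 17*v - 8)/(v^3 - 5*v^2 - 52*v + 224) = (v^2 - 2*v + 1)/(v^2 + 3*v - 28)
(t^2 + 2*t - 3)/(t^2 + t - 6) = (t - 1)/(t - 2)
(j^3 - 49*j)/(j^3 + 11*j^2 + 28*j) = (j - 7)/(j + 4)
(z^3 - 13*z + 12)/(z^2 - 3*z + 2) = (z^2 + z - 12)/(z - 2)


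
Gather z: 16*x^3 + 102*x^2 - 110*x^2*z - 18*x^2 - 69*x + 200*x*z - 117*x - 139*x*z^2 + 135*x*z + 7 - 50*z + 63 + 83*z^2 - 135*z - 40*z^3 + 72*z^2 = 16*x^3 + 84*x^2 - 186*x - 40*z^3 + z^2*(155 - 139*x) + z*(-110*x^2 + 335*x - 185) + 70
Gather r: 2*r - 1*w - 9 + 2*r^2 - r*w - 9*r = 2*r^2 + r*(-w - 7) - w - 9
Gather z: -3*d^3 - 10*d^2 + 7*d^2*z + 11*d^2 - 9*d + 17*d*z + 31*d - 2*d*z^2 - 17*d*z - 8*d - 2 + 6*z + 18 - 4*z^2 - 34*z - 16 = -3*d^3 + d^2 + 14*d + z^2*(-2*d - 4) + z*(7*d^2 - 28)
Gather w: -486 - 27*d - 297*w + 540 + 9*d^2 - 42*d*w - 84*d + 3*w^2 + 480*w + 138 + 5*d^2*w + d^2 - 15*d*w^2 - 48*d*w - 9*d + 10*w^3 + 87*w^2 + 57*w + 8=10*d^2 - 120*d + 10*w^3 + w^2*(90 - 15*d) + w*(5*d^2 - 90*d + 240) + 200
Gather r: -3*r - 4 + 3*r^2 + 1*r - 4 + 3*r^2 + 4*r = 6*r^2 + 2*r - 8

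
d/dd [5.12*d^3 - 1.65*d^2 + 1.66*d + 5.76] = 15.36*d^2 - 3.3*d + 1.66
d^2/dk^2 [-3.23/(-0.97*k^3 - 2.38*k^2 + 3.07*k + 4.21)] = (-(18.7986*k + 15.3748)*(0.97*k^3 + 2.38*k^2 - 3.07*k - 4.21) + 3.23*(2.91*k^2 + 4.76*k - 3.07)*(5.82*k^2 + 9.52*k - 6.14))/(0.97*k^3 + 2.38*k^2 - 3.07*k - 4.21)^3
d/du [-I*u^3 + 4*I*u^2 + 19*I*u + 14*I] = I*(-3*u^2 + 8*u + 19)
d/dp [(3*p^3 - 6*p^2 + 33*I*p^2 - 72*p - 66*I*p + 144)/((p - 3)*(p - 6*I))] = (3*p^4 + p^3*(-18 - 36*I) + p^2*(288 + 165*I) + p*(-1476 - 216*I) + 1620 - 432*I)/(p^4 + p^3*(-6 - 12*I) + p^2*(-27 + 72*I) + p*(216 - 108*I) - 324)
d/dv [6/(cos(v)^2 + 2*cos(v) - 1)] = 12*(cos(v) + 1)*sin(v)/(-sin(v)^2 + 2*cos(v))^2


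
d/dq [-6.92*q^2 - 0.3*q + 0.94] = -13.84*q - 0.3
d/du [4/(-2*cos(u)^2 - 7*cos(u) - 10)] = -4*(4*cos(u) + 7)*sin(u)/(7*cos(u) + cos(2*u) + 11)^2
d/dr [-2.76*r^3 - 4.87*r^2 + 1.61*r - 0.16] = -8.28*r^2 - 9.74*r + 1.61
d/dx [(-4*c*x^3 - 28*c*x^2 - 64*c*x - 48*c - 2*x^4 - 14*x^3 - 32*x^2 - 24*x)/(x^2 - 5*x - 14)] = 4*(-c*x^2 + 14*c*x + 41*c - x^3 + 8*x^2 + 35*x + 21)/(x^2 - 14*x + 49)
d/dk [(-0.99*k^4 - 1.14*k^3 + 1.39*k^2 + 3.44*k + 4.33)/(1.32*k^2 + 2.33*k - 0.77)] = (-2.6136*k^5 - 8.4249*k^4 - 2.2632*k^3 + 1.3313*k^2 - 13.5718*k - 12.7377)/(1.7424*k^4 + 6.1512*k^3 + 3.3961*k^2 - 3.5882*k + 0.5929)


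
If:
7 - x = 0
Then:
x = 7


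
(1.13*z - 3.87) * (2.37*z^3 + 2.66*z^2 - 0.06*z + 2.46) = 2.6781*z^4 - 6.1661*z^3 - 10.362*z^2 + 3.012*z - 9.5202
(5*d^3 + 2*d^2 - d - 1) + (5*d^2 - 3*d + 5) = 5*d^3 + 7*d^2 - 4*d + 4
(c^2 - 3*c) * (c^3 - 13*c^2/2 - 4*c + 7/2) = c^5 - 19*c^4/2 + 31*c^3/2 + 31*c^2/2 - 21*c/2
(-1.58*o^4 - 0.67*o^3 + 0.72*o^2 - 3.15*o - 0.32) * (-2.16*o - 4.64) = 3.4128*o^5 + 8.7784*o^4 + 1.5536*o^3 + 3.4632*o^2 + 15.3072*o + 1.4848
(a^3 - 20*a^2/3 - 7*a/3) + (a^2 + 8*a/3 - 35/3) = a^3 - 17*a^2/3 + a/3 - 35/3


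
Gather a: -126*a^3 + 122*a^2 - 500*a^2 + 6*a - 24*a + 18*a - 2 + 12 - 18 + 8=-126*a^3 - 378*a^2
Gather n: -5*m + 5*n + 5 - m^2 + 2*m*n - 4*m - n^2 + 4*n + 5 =-m^2 - 9*m - n^2 + n*(2*m + 9) + 10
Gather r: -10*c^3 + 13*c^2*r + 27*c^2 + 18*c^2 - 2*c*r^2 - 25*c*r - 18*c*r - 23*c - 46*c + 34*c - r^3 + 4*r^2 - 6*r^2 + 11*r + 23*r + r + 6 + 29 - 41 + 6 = -10*c^3 + 45*c^2 - 35*c - r^3 + r^2*(-2*c - 2) + r*(13*c^2 - 43*c + 35)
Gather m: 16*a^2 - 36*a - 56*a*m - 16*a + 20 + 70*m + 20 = 16*a^2 - 52*a + m*(70 - 56*a) + 40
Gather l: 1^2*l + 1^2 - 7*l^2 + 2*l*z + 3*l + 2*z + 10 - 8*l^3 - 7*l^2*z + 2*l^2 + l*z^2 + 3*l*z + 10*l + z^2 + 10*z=-8*l^3 + l^2*(-7*z - 5) + l*(z^2 + 5*z + 14) + z^2 + 12*z + 11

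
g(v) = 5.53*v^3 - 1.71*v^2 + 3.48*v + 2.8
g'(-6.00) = 621.24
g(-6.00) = -1274.12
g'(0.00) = 3.48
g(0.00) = 2.80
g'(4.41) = 311.04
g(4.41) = 459.18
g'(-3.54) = 223.49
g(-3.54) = -276.27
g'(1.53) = 37.08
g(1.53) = 23.93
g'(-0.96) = 22.05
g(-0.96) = -7.01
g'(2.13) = 71.46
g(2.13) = 55.89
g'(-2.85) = 147.98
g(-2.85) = -149.02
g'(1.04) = 17.87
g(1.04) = 10.79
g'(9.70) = 1531.26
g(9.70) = 4922.74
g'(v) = 16.59*v^2 - 3.42*v + 3.48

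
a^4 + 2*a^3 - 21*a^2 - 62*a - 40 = (a - 5)*(a + 1)*(a + 2)*(a + 4)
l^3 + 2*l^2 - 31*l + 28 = (l - 4)*(l - 1)*(l + 7)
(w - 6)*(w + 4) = w^2 - 2*w - 24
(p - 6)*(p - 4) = p^2 - 10*p + 24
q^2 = q^2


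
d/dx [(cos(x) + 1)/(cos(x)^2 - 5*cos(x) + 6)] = (cos(x)^2 + 2*cos(x) - 11)*sin(x)/(cos(x)^2 - 5*cos(x) + 6)^2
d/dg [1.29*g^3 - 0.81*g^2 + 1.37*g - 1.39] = 3.87*g^2 - 1.62*g + 1.37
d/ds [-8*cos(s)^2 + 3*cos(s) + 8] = (16*cos(s) - 3)*sin(s)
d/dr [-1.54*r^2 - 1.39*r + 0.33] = -3.08*r - 1.39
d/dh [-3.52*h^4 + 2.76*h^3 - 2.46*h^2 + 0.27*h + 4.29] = -14.08*h^3 + 8.28*h^2 - 4.92*h + 0.27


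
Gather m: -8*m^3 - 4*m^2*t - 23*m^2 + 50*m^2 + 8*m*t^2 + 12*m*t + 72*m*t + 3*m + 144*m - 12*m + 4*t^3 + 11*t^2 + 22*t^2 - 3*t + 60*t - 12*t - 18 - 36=-8*m^3 + m^2*(27 - 4*t) + m*(8*t^2 + 84*t + 135) + 4*t^3 + 33*t^2 + 45*t - 54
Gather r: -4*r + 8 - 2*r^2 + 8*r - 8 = -2*r^2 + 4*r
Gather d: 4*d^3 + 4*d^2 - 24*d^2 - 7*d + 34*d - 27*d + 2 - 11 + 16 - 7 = 4*d^3 - 20*d^2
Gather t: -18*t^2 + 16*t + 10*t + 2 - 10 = -18*t^2 + 26*t - 8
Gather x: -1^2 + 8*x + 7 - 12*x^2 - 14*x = -12*x^2 - 6*x + 6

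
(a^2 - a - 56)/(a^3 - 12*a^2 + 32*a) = (a + 7)/(a*(a - 4))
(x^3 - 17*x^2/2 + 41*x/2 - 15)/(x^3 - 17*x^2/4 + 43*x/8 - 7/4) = 4*(2*x^2 - 13*x + 15)/(8*x^2 - 18*x + 7)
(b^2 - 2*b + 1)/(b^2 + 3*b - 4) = (b - 1)/(b + 4)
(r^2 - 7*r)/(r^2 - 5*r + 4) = r*(r - 7)/(r^2 - 5*r + 4)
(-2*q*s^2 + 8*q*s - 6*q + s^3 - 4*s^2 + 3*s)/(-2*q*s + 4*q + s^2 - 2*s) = (s^2 - 4*s + 3)/(s - 2)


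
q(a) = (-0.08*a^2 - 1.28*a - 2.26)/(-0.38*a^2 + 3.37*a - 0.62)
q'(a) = (-0.16*a - 1.28)/(-0.38*a^2 + 3.37*a - 0.62) + (0.76*a - 3.37)*(-0.08*a^2 - 1.28*a - 2.26)/(-0.38*a^2 + 3.37*a - 0.62)^2 = (-0.756*a^2 - 1.6184*a + 8.4098)/(0.1444*a^4 - 2.5612*a^3 + 11.8281*a^2 - 4.1788*a + 0.3844)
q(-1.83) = 0.02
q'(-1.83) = 0.14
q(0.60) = -2.42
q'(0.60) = 4.48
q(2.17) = -1.10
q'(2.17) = 0.06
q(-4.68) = -0.08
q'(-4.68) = -0.00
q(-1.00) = 0.24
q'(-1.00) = 0.49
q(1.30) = -1.30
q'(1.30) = 0.52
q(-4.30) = -0.08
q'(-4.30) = 0.00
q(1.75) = -1.15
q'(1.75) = 0.19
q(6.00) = -2.17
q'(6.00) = -0.81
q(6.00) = -2.17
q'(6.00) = -0.81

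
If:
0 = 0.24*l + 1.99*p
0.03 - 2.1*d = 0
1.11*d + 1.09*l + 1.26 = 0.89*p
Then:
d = 0.01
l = -1.07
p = 0.13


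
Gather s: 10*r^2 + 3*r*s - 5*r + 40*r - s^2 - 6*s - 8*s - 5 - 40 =10*r^2 + 35*r - s^2 + s*(3*r - 14) - 45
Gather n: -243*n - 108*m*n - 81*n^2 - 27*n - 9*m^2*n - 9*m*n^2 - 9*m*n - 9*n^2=n^2*(-9*m - 90) + n*(-9*m^2 - 117*m - 270)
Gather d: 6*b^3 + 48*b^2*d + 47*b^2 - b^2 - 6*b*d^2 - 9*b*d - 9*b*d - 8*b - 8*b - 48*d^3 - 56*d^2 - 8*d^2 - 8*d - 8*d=6*b^3 + 46*b^2 - 16*b - 48*d^3 + d^2*(-6*b - 64) + d*(48*b^2 - 18*b - 16)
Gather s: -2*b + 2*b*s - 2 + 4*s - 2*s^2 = -2*b - 2*s^2 + s*(2*b + 4) - 2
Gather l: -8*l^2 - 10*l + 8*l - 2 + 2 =-8*l^2 - 2*l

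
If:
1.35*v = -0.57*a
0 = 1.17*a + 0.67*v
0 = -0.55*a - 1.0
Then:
No Solution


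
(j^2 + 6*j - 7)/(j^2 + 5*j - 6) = (j + 7)/(j + 6)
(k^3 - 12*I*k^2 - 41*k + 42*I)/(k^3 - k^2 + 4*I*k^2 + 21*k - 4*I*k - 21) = (k^2 - 9*I*k - 14)/(k^2 + k*(-1 + 7*I) - 7*I)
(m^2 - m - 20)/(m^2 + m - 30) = (m + 4)/(m + 6)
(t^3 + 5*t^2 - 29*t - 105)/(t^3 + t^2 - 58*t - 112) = (t^2 - 2*t - 15)/(t^2 - 6*t - 16)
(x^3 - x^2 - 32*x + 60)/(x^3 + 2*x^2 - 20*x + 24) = (x - 5)/(x - 2)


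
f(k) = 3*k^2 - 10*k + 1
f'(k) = 6*k - 10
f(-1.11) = 15.80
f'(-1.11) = -16.66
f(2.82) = -3.34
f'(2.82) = 6.92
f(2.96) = -2.32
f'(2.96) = 7.76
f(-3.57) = 74.93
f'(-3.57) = -31.42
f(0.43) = -2.75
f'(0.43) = -7.42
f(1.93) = -7.13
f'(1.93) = 1.58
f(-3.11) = 61.12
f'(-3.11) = -28.66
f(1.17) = -6.59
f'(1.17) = -2.98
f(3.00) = -2.00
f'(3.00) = 8.00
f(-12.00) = 553.00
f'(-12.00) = -82.00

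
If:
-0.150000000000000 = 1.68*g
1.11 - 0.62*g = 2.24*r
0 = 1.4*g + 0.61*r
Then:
No Solution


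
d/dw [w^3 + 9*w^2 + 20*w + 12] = 3*w^2 + 18*w + 20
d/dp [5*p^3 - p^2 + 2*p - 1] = 15*p^2 - 2*p + 2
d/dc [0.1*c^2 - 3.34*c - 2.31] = 0.2*c - 3.34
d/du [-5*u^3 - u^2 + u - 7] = -15*u^2 - 2*u + 1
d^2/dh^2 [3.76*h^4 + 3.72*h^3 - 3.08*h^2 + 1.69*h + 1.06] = 45.12*h^2 + 22.32*h - 6.16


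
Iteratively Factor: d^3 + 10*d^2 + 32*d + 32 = (d + 2)*(d^2 + 8*d + 16) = (d + 2)*(d + 4)*(d + 4)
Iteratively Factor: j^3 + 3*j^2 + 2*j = (j + 2)*(j^2 + j) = j*(j + 2)*(j + 1)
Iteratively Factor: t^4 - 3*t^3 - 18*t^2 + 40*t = (t)*(t^3 - 3*t^2 - 18*t + 40) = t*(t + 4)*(t^2 - 7*t + 10) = t*(t - 2)*(t + 4)*(t - 5)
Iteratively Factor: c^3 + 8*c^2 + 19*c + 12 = (c + 1)*(c^2 + 7*c + 12) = (c + 1)*(c + 4)*(c + 3)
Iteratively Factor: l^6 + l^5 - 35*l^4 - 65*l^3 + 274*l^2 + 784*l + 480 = (l + 4)*(l^5 - 3*l^4 - 23*l^3 + 27*l^2 + 166*l + 120) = (l - 5)*(l + 4)*(l^4 + 2*l^3 - 13*l^2 - 38*l - 24) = (l - 5)*(l - 4)*(l + 4)*(l^3 + 6*l^2 + 11*l + 6) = (l - 5)*(l - 4)*(l + 1)*(l + 4)*(l^2 + 5*l + 6) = (l - 5)*(l - 4)*(l + 1)*(l + 2)*(l + 4)*(l + 3)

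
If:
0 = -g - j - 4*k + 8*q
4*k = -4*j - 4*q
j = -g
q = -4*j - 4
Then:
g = 12/11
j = -12/11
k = 8/11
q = 4/11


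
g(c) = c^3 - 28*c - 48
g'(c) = 3*c^2 - 28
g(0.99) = -74.75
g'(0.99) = -25.06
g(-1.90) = -1.66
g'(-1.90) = -17.17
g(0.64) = -65.66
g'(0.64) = -26.77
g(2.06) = -96.94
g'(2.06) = -15.27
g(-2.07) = 1.09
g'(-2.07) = -15.15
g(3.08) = -105.02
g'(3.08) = 0.46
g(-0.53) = -33.31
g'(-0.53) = -27.16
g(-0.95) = -22.26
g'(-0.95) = -25.29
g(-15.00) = -3003.00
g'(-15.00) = 647.00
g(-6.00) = -96.00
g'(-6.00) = 80.00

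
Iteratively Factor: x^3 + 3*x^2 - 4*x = (x + 4)*(x^2 - x) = (x - 1)*(x + 4)*(x)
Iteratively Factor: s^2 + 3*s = (s)*(s + 3)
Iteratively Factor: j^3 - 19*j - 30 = (j + 3)*(j^2 - 3*j - 10) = (j - 5)*(j + 3)*(j + 2)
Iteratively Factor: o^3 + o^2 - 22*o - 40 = (o - 5)*(o^2 + 6*o + 8) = (o - 5)*(o + 4)*(o + 2)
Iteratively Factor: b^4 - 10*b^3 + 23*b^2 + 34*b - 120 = (b - 5)*(b^3 - 5*b^2 - 2*b + 24) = (b - 5)*(b - 3)*(b^2 - 2*b - 8) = (b - 5)*(b - 3)*(b + 2)*(b - 4)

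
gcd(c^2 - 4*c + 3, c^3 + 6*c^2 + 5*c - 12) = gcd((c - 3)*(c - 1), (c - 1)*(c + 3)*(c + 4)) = c - 1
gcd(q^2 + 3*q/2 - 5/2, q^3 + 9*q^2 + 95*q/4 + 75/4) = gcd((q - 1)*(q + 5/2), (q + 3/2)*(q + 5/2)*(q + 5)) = q + 5/2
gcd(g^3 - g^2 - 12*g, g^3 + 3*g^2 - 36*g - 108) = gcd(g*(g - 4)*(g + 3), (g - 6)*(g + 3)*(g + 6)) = g + 3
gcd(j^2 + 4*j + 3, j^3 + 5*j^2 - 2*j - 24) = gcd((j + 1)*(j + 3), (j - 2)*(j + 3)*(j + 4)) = j + 3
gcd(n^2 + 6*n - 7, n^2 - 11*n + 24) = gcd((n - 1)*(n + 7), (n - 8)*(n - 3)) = 1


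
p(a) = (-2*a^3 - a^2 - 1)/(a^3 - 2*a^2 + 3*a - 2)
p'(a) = (-6*a^2 - 2*a)/(a^3 - 2*a^2 + 3*a - 2) + (-3*a^2 + 4*a - 3)*(-2*a^3 - a^2 - 1)/(a^3 - 2*a^2 + 3*a - 2)^2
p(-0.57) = 0.21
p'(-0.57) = 0.47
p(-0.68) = 0.16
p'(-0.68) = 0.48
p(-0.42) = 0.28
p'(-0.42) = 0.45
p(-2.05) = -0.48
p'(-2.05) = 0.39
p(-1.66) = -0.32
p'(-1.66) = 0.44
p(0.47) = 1.54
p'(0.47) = 5.40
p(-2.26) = -0.56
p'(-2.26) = 0.36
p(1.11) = -21.28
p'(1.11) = 164.51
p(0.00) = 0.50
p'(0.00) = 0.75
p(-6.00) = -1.28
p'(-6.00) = 0.10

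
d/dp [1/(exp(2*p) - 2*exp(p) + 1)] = 2*(1 - exp(p))*exp(p)/(exp(2*p) - 2*exp(p) + 1)^2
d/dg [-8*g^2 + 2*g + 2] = 2 - 16*g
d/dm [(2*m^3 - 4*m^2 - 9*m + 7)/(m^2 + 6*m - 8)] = (2*m^4 + 24*m^3 - 63*m^2 + 50*m + 30)/(m^4 + 12*m^3 + 20*m^2 - 96*m + 64)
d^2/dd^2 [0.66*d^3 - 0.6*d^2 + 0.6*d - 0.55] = 3.96*d - 1.2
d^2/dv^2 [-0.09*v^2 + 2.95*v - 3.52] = -0.180000000000000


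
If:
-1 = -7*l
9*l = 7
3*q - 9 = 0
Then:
No Solution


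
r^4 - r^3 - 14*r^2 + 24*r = r*(r - 3)*(r - 2)*(r + 4)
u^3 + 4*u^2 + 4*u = u*(u + 2)^2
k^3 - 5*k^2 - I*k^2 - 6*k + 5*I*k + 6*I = (k - 6)*(k + 1)*(k - I)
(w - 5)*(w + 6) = w^2 + w - 30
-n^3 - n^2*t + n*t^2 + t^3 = (-n + t)*(n + t)^2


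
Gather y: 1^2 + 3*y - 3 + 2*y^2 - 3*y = 2*y^2 - 2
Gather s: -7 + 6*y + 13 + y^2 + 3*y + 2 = y^2 + 9*y + 8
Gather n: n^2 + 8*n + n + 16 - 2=n^2 + 9*n + 14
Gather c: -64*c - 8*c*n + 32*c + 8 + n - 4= c*(-8*n - 32) + n + 4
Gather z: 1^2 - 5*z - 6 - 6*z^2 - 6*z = -6*z^2 - 11*z - 5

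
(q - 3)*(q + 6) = q^2 + 3*q - 18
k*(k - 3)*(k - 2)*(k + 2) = k^4 - 3*k^3 - 4*k^2 + 12*k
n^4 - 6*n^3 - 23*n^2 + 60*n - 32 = (n - 8)*(n - 1)^2*(n + 4)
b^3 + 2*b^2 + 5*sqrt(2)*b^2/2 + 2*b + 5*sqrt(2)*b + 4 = (b + 2)*(b + sqrt(2)/2)*(b + 2*sqrt(2))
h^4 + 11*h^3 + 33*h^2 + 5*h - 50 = (h - 1)*(h + 2)*(h + 5)^2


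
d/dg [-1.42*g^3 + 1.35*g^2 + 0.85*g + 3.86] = -4.26*g^2 + 2.7*g + 0.85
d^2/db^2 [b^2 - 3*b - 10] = 2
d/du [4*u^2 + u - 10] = 8*u + 1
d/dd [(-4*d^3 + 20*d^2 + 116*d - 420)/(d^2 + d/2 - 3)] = 8*(-2*d^4 - 2*d^3 - 35*d^2 + 360*d - 69)/(4*d^4 + 4*d^3 - 23*d^2 - 12*d + 36)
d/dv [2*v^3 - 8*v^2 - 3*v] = 6*v^2 - 16*v - 3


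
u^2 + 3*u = u*(u + 3)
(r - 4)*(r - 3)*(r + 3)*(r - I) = r^4 - 4*r^3 - I*r^3 - 9*r^2 + 4*I*r^2 + 36*r + 9*I*r - 36*I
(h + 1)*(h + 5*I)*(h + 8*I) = h^3 + h^2 + 13*I*h^2 - 40*h + 13*I*h - 40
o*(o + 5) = o^2 + 5*o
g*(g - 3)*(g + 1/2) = g^3 - 5*g^2/2 - 3*g/2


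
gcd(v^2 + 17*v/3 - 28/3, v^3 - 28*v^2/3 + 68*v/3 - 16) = v - 4/3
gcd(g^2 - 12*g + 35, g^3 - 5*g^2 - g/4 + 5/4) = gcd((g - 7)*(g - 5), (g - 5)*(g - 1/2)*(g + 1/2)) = g - 5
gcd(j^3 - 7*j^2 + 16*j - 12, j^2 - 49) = 1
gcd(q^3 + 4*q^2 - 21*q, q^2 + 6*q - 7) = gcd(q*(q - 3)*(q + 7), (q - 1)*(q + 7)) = q + 7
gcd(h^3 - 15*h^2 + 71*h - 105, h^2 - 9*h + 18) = h - 3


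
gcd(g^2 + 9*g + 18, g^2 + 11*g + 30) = g + 6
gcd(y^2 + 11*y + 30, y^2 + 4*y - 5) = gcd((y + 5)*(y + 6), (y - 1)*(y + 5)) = y + 5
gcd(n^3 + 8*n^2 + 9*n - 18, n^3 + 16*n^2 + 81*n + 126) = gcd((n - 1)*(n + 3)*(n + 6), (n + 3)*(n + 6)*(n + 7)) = n^2 + 9*n + 18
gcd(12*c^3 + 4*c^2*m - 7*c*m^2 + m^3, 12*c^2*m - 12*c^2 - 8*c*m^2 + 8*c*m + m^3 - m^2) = 12*c^2 - 8*c*m + m^2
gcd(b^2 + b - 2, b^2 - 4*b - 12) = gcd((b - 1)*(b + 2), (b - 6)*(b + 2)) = b + 2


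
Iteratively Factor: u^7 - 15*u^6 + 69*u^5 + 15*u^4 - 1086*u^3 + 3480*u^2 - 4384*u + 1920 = (u - 5)*(u^6 - 10*u^5 + 19*u^4 + 110*u^3 - 536*u^2 + 800*u - 384) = (u - 5)*(u - 4)*(u^5 - 6*u^4 - 5*u^3 + 90*u^2 - 176*u + 96) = (u - 5)*(u - 4)*(u - 1)*(u^4 - 5*u^3 - 10*u^2 + 80*u - 96) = (u - 5)*(u - 4)*(u - 1)*(u + 4)*(u^3 - 9*u^2 + 26*u - 24) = (u - 5)*(u - 4)*(u - 2)*(u - 1)*(u + 4)*(u^2 - 7*u + 12) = (u - 5)*(u - 4)*(u - 3)*(u - 2)*(u - 1)*(u + 4)*(u - 4)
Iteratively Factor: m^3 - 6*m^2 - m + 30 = (m - 3)*(m^2 - 3*m - 10) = (m - 5)*(m - 3)*(m + 2)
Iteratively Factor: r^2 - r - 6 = (r - 3)*(r + 2)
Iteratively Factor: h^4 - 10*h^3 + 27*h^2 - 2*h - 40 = (h - 5)*(h^3 - 5*h^2 + 2*h + 8) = (h - 5)*(h - 2)*(h^2 - 3*h - 4) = (h - 5)*(h - 4)*(h - 2)*(h + 1)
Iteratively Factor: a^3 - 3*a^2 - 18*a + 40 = (a - 5)*(a^2 + 2*a - 8) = (a - 5)*(a + 4)*(a - 2)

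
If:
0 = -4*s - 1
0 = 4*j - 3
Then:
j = 3/4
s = -1/4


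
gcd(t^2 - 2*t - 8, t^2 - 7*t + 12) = t - 4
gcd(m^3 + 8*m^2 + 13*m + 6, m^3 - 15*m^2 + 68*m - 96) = 1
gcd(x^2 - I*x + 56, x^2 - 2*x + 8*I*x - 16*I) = 1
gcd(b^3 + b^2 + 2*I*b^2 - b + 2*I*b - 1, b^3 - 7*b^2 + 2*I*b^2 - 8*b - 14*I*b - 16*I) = b + 1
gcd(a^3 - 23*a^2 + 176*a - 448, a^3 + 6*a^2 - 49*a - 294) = a - 7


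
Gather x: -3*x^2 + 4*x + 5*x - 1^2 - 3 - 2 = -3*x^2 + 9*x - 6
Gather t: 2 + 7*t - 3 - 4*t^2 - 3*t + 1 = -4*t^2 + 4*t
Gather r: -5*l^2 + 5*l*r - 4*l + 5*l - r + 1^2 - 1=-5*l^2 + l + r*(5*l - 1)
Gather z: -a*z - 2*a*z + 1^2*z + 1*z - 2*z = -3*a*z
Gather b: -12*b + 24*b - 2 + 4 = 12*b + 2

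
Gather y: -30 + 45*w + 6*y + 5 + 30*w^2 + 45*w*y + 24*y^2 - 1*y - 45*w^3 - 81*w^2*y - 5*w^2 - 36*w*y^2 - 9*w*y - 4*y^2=-45*w^3 + 25*w^2 + 45*w + y^2*(20 - 36*w) + y*(-81*w^2 + 36*w + 5) - 25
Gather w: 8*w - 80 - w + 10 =7*w - 70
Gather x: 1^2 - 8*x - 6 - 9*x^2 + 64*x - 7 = -9*x^2 + 56*x - 12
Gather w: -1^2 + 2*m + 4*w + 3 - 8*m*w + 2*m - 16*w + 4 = 4*m + w*(-8*m - 12) + 6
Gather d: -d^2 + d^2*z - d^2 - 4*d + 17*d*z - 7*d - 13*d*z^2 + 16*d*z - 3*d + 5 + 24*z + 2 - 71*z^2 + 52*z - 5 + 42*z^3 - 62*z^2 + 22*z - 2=d^2*(z - 2) + d*(-13*z^2 + 33*z - 14) + 42*z^3 - 133*z^2 + 98*z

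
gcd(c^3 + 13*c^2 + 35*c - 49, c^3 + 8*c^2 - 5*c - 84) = c + 7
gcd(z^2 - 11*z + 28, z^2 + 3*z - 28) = z - 4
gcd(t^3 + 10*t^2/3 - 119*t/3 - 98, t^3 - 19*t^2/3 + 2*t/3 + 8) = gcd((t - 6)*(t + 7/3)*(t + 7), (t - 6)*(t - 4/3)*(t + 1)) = t - 6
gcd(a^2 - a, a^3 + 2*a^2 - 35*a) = a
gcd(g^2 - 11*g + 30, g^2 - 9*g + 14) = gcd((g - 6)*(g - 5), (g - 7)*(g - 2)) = 1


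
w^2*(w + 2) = w^3 + 2*w^2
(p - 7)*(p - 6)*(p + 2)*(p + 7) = p^4 - 4*p^3 - 61*p^2 + 196*p + 588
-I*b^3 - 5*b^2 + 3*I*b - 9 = (b - 3*I)^2*(-I*b + 1)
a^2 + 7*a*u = a*(a + 7*u)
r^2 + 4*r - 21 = (r - 3)*(r + 7)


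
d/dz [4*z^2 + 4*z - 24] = 8*z + 4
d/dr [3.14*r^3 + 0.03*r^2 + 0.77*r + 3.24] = 9.42*r^2 + 0.06*r + 0.77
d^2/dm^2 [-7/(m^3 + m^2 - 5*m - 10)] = 14*((3*m + 1)*(m^3 + m^2 - 5*m - 10) - (3*m^2 + 2*m - 5)^2)/(m^3 + m^2 - 5*m - 10)^3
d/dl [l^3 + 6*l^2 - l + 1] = 3*l^2 + 12*l - 1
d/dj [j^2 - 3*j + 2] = 2*j - 3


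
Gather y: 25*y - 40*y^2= -40*y^2 + 25*y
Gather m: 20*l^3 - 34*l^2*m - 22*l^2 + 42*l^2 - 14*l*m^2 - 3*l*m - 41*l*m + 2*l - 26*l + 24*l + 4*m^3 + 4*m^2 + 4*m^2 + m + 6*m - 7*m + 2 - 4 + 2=20*l^3 + 20*l^2 + 4*m^3 + m^2*(8 - 14*l) + m*(-34*l^2 - 44*l)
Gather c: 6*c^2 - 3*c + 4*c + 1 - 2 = 6*c^2 + c - 1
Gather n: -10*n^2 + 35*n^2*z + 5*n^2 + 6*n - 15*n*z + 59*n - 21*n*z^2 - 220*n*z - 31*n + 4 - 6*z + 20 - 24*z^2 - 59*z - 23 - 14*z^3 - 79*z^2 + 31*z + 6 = n^2*(35*z - 5) + n*(-21*z^2 - 235*z + 34) - 14*z^3 - 103*z^2 - 34*z + 7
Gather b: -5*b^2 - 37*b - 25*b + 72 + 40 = -5*b^2 - 62*b + 112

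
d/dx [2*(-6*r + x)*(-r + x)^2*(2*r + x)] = 40*r^3 - 12*r^2*x - 36*r*x^2 + 8*x^3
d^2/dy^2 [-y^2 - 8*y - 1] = -2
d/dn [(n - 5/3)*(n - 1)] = 2*n - 8/3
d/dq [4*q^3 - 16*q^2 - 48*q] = 12*q^2 - 32*q - 48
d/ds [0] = 0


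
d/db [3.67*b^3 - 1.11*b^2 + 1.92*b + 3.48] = 11.01*b^2 - 2.22*b + 1.92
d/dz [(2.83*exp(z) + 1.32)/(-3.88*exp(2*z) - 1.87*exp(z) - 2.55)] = (10.9804*exp(2*z) + 10.2432*exp(z) - 4.7481)*exp(z)/(15.0544*exp(4*z) + 14.5112*exp(3*z) + 23.2849*exp(2*z) + 9.537*exp(z) + 6.5025)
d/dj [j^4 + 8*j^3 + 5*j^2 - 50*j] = 4*j^3 + 24*j^2 + 10*j - 50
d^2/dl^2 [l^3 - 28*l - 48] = 6*l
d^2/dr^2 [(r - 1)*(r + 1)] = 2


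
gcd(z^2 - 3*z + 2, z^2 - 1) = z - 1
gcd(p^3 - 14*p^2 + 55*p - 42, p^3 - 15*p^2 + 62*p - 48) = p^2 - 7*p + 6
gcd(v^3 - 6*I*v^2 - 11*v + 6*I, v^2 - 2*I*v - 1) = v - I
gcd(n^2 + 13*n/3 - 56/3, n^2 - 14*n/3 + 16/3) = n - 8/3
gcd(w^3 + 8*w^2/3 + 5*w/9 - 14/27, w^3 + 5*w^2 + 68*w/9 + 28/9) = w^2 + 3*w + 14/9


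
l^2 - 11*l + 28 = (l - 7)*(l - 4)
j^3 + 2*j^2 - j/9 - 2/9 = (j - 1/3)*(j + 1/3)*(j + 2)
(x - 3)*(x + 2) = x^2 - x - 6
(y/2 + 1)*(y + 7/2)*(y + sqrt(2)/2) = y^3/2 + sqrt(2)*y^2/4 + 11*y^2/4 + 11*sqrt(2)*y/8 + 7*y/2 + 7*sqrt(2)/4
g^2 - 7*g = g*(g - 7)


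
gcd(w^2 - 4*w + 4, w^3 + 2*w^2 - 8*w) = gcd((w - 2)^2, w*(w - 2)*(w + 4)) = w - 2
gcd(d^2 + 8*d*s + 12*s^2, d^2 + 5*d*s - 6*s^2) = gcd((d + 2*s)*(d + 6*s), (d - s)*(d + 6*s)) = d + 6*s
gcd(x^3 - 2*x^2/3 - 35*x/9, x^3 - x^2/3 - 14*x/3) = x^2 - 7*x/3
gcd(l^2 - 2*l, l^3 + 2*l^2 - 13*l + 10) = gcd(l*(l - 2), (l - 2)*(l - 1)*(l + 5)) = l - 2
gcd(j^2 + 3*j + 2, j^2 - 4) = j + 2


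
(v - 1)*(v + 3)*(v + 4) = v^3 + 6*v^2 + 5*v - 12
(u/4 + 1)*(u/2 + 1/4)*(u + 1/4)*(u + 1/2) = u^4/8 + 21*u^3/32 + 11*u^2/16 + 33*u/128 + 1/32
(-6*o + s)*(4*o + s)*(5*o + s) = -120*o^3 - 34*o^2*s + 3*o*s^2 + s^3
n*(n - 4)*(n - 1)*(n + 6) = n^4 + n^3 - 26*n^2 + 24*n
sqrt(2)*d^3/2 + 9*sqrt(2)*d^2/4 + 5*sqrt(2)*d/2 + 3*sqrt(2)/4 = (d + 1/2)*(d + 3)*(sqrt(2)*d/2 + sqrt(2)/2)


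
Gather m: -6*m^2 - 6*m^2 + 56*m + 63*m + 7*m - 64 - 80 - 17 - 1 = -12*m^2 + 126*m - 162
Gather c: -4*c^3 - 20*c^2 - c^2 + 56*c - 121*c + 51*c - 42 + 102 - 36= -4*c^3 - 21*c^2 - 14*c + 24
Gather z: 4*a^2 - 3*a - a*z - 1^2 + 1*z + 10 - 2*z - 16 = 4*a^2 - 3*a + z*(-a - 1) - 7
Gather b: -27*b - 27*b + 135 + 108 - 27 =216 - 54*b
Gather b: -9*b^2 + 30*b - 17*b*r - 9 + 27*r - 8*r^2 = -9*b^2 + b*(30 - 17*r) - 8*r^2 + 27*r - 9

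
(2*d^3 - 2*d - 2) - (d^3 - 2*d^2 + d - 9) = d^3 + 2*d^2 - 3*d + 7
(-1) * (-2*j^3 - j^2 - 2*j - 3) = 2*j^3 + j^2 + 2*j + 3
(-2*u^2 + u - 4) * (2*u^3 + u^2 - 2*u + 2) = -4*u^5 - 3*u^3 - 10*u^2 + 10*u - 8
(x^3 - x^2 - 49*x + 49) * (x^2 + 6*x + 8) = x^5 + 5*x^4 - 47*x^3 - 253*x^2 - 98*x + 392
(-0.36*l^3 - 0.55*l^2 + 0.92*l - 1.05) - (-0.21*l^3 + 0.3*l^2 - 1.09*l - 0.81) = -0.15*l^3 - 0.85*l^2 + 2.01*l - 0.24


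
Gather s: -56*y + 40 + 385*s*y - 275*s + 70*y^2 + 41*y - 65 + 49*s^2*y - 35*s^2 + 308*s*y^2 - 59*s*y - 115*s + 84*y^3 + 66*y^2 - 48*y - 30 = s^2*(49*y - 35) + s*(308*y^2 + 326*y - 390) + 84*y^3 + 136*y^2 - 63*y - 55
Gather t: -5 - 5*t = -5*t - 5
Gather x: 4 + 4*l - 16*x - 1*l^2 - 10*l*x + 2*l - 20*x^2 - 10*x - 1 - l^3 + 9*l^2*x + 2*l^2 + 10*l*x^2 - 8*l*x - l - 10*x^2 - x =-l^3 + l^2 + 5*l + x^2*(10*l - 30) + x*(9*l^2 - 18*l - 27) + 3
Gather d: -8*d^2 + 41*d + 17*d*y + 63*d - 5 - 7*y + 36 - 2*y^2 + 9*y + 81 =-8*d^2 + d*(17*y + 104) - 2*y^2 + 2*y + 112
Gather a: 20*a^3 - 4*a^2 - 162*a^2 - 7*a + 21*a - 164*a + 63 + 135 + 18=20*a^3 - 166*a^2 - 150*a + 216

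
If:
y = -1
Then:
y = -1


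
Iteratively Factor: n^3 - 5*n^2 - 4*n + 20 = (n + 2)*(n^2 - 7*n + 10) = (n - 2)*(n + 2)*(n - 5)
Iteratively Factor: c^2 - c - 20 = (c - 5)*(c + 4)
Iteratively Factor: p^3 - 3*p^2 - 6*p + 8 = (p - 4)*(p^2 + p - 2) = (p - 4)*(p + 2)*(p - 1)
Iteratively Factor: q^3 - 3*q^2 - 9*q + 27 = (q - 3)*(q^2 - 9) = (q - 3)^2*(q + 3)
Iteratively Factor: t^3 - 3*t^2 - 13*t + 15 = (t + 3)*(t^2 - 6*t + 5) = (t - 5)*(t + 3)*(t - 1)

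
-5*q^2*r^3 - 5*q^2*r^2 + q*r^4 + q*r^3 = r^2*(-5*q + r)*(q*r + q)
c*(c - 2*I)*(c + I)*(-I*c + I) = -I*c^4 - c^3 + I*c^3 + c^2 - 2*I*c^2 + 2*I*c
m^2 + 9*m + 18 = (m + 3)*(m + 6)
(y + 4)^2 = y^2 + 8*y + 16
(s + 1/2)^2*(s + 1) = s^3 + 2*s^2 + 5*s/4 + 1/4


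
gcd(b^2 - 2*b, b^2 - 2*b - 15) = 1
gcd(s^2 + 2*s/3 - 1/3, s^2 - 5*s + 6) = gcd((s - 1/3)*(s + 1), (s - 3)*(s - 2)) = 1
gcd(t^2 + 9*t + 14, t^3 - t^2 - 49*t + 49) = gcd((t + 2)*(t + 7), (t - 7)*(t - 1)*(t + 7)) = t + 7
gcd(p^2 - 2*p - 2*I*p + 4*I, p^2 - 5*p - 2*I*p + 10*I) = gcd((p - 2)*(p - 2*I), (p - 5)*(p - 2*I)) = p - 2*I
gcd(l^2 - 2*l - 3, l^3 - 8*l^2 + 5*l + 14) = l + 1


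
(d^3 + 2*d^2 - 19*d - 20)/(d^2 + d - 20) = d + 1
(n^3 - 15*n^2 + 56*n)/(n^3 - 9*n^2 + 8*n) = (n - 7)/(n - 1)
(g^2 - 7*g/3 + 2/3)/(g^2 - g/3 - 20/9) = 3*(-3*g^2 + 7*g - 2)/(-9*g^2 + 3*g + 20)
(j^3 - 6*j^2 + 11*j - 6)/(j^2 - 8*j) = (j^3 - 6*j^2 + 11*j - 6)/(j*(j - 8))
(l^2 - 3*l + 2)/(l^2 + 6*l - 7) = (l - 2)/(l + 7)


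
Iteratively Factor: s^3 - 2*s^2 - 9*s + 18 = (s - 3)*(s^2 + s - 6) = (s - 3)*(s - 2)*(s + 3)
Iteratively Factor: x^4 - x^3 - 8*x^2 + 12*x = (x - 2)*(x^3 + x^2 - 6*x) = (x - 2)*(x + 3)*(x^2 - 2*x) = (x - 2)^2*(x + 3)*(x)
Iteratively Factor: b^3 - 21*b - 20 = (b + 4)*(b^2 - 4*b - 5) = (b + 1)*(b + 4)*(b - 5)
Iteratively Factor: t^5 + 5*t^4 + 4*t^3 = (t)*(t^4 + 5*t^3 + 4*t^2) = t^2*(t^3 + 5*t^2 + 4*t) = t^2*(t + 4)*(t^2 + t) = t^2*(t + 1)*(t + 4)*(t)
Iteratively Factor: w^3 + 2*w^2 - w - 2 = (w - 1)*(w^2 + 3*w + 2) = (w - 1)*(w + 1)*(w + 2)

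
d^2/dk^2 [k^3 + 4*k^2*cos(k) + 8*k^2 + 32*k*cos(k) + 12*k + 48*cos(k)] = -4*k^2*cos(k) - 16*k*sin(k) - 32*k*cos(k) + 6*k - 64*sin(k) - 40*cos(k) + 16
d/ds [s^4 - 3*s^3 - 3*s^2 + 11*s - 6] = 4*s^3 - 9*s^2 - 6*s + 11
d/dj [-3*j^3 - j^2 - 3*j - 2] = -9*j^2 - 2*j - 3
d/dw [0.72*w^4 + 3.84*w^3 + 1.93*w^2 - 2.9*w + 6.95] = 2.88*w^3 + 11.52*w^2 + 3.86*w - 2.9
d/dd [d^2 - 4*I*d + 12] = 2*d - 4*I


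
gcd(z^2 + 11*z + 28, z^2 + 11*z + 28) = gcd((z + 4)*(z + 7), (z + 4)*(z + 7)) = z^2 + 11*z + 28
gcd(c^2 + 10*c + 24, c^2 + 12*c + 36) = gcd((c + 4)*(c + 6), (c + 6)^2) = c + 6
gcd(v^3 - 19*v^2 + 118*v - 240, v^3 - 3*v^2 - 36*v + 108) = v - 6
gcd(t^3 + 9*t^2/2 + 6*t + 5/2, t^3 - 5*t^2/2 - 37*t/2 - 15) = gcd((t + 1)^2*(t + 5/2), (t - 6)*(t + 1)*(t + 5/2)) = t^2 + 7*t/2 + 5/2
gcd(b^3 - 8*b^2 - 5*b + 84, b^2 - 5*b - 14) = b - 7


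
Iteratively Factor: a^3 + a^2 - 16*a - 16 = (a - 4)*(a^2 + 5*a + 4) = (a - 4)*(a + 4)*(a + 1)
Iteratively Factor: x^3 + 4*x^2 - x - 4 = (x + 4)*(x^2 - 1) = (x - 1)*(x + 4)*(x + 1)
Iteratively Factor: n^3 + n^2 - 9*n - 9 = (n + 3)*(n^2 - 2*n - 3) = (n + 1)*(n + 3)*(n - 3)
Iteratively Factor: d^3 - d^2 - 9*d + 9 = (d - 3)*(d^2 + 2*d - 3) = (d - 3)*(d - 1)*(d + 3)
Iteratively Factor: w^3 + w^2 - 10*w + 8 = (w - 2)*(w^2 + 3*w - 4) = (w - 2)*(w + 4)*(w - 1)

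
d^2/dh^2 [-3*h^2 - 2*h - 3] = -6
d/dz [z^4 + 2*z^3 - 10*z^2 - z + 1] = 4*z^3 + 6*z^2 - 20*z - 1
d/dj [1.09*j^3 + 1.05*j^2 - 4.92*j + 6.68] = 3.27*j^2 + 2.1*j - 4.92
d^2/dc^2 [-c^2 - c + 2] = -2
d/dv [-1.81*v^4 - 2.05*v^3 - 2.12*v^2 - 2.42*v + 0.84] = -7.24*v^3 - 6.15*v^2 - 4.24*v - 2.42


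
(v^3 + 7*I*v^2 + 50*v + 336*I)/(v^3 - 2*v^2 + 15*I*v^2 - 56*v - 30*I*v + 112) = (v^2 - I*v + 42)/(v^2 + v*(-2 + 7*I) - 14*I)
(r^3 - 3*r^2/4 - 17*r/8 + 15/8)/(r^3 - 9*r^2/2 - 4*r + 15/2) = (r - 5/4)/(r - 5)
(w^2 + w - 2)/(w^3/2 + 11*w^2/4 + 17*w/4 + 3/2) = 4*(w - 1)/(2*w^2 + 7*w + 3)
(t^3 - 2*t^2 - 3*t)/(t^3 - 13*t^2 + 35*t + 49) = t*(t - 3)/(t^2 - 14*t + 49)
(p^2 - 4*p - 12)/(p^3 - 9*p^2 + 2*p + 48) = (p - 6)/(p^2 - 11*p + 24)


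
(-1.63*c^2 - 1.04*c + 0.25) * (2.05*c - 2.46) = -3.3415*c^3 + 1.8778*c^2 + 3.0709*c - 0.615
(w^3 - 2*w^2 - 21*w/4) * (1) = w^3 - 2*w^2 - 21*w/4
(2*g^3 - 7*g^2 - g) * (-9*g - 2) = -18*g^4 + 59*g^3 + 23*g^2 + 2*g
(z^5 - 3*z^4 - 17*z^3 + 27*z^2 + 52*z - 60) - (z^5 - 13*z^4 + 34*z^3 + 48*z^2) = 10*z^4 - 51*z^3 - 21*z^2 + 52*z - 60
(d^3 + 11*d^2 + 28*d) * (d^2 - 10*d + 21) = d^5 + d^4 - 61*d^3 - 49*d^2 + 588*d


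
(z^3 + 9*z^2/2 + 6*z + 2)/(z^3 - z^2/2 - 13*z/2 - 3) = (z + 2)/(z - 3)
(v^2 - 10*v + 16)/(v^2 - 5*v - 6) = (-v^2 + 10*v - 16)/(-v^2 + 5*v + 6)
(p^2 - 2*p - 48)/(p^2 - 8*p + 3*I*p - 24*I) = (p + 6)/(p + 3*I)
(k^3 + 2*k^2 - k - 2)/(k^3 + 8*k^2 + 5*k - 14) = (k + 1)/(k + 7)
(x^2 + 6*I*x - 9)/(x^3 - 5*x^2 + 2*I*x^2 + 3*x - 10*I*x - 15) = (x + 3*I)/(x^2 - x*(5 + I) + 5*I)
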